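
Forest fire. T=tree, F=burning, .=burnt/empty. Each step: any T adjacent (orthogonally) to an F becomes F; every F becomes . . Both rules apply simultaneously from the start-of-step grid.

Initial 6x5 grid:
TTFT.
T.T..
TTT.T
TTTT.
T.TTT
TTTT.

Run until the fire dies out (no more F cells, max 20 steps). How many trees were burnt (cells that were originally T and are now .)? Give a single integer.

Answer: 20

Derivation:
Step 1: +3 fires, +1 burnt (F count now 3)
Step 2: +2 fires, +3 burnt (F count now 2)
Step 3: +3 fires, +2 burnt (F count now 3)
Step 4: +4 fires, +3 burnt (F count now 4)
Step 5: +3 fires, +4 burnt (F count now 3)
Step 6: +4 fires, +3 burnt (F count now 4)
Step 7: +1 fires, +4 burnt (F count now 1)
Step 8: +0 fires, +1 burnt (F count now 0)
Fire out after step 8
Initially T: 21, now '.': 29
Total burnt (originally-T cells now '.'): 20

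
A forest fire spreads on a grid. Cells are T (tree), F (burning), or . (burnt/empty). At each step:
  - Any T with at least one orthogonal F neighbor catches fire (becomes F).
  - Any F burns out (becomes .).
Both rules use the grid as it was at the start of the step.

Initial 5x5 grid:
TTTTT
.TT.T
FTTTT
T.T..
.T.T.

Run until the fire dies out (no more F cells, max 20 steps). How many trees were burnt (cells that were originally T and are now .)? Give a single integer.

Step 1: +2 fires, +1 burnt (F count now 2)
Step 2: +2 fires, +2 burnt (F count now 2)
Step 3: +4 fires, +2 burnt (F count now 4)
Step 4: +3 fires, +4 burnt (F count now 3)
Step 5: +2 fires, +3 burnt (F count now 2)
Step 6: +1 fires, +2 burnt (F count now 1)
Step 7: +0 fires, +1 burnt (F count now 0)
Fire out after step 7
Initially T: 16, now '.': 23
Total burnt (originally-T cells now '.'): 14

Answer: 14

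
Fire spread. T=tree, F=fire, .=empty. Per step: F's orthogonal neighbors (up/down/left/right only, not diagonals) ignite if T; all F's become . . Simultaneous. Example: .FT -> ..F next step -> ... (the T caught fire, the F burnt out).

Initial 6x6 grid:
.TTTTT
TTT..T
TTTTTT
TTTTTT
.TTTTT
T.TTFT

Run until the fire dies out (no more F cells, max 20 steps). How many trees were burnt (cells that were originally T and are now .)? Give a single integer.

Answer: 29

Derivation:
Step 1: +3 fires, +1 burnt (F count now 3)
Step 2: +4 fires, +3 burnt (F count now 4)
Step 3: +4 fires, +4 burnt (F count now 4)
Step 4: +4 fires, +4 burnt (F count now 4)
Step 5: +3 fires, +4 burnt (F count now 3)
Step 6: +4 fires, +3 burnt (F count now 4)
Step 7: +4 fires, +4 burnt (F count now 4)
Step 8: +3 fires, +4 burnt (F count now 3)
Step 9: +0 fires, +3 burnt (F count now 0)
Fire out after step 9
Initially T: 30, now '.': 35
Total burnt (originally-T cells now '.'): 29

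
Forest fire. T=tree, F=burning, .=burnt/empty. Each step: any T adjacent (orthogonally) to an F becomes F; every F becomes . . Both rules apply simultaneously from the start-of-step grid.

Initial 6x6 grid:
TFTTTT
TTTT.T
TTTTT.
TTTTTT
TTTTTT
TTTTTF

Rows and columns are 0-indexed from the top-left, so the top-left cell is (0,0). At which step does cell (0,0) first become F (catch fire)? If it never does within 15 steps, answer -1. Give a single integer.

Step 1: cell (0,0)='F' (+5 fires, +2 burnt)
  -> target ignites at step 1
Step 2: cell (0,0)='.' (+7 fires, +5 burnt)
Step 3: cell (0,0)='.' (+8 fires, +7 burnt)
Step 4: cell (0,0)='.' (+9 fires, +8 burnt)
Step 5: cell (0,0)='.' (+3 fires, +9 burnt)
Step 6: cell (0,0)='.' (+0 fires, +3 burnt)
  fire out at step 6

1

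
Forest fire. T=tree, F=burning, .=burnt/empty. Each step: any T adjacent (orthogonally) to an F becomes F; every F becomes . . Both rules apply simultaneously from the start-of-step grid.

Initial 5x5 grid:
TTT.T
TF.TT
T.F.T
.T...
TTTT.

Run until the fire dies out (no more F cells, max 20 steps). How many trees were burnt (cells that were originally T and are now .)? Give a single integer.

Step 1: +2 fires, +2 burnt (F count now 2)
Step 2: +3 fires, +2 burnt (F count now 3)
Step 3: +0 fires, +3 burnt (F count now 0)
Fire out after step 3
Initially T: 14, now '.': 16
Total burnt (originally-T cells now '.'): 5

Answer: 5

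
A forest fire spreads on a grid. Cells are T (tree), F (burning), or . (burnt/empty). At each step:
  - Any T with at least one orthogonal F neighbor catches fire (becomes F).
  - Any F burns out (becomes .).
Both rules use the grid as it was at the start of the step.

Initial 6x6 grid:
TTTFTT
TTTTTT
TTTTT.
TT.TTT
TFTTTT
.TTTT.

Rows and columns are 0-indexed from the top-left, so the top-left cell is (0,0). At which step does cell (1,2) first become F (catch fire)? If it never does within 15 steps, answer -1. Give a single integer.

Step 1: cell (1,2)='T' (+7 fires, +2 burnt)
Step 2: cell (1,2)='F' (+9 fires, +7 burnt)
  -> target ignites at step 2
Step 3: cell (1,2)='.' (+9 fires, +9 burnt)
Step 4: cell (1,2)='.' (+4 fires, +9 burnt)
Step 5: cell (1,2)='.' (+1 fires, +4 burnt)
Step 6: cell (1,2)='.' (+0 fires, +1 burnt)
  fire out at step 6

2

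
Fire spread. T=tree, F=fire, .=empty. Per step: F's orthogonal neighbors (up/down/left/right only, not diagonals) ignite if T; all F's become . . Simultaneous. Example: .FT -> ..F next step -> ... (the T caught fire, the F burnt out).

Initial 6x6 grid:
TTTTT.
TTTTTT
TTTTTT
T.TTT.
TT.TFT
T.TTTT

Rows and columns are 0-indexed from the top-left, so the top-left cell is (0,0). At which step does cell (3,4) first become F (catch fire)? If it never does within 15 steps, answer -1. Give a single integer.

Step 1: cell (3,4)='F' (+4 fires, +1 burnt)
  -> target ignites at step 1
Step 2: cell (3,4)='.' (+4 fires, +4 burnt)
Step 3: cell (3,4)='.' (+5 fires, +4 burnt)
Step 4: cell (3,4)='.' (+4 fires, +5 burnt)
Step 5: cell (3,4)='.' (+3 fires, +4 burnt)
Step 6: cell (3,4)='.' (+3 fires, +3 burnt)
Step 7: cell (3,4)='.' (+3 fires, +3 burnt)
Step 8: cell (3,4)='.' (+2 fires, +3 burnt)
Step 9: cell (3,4)='.' (+2 fires, +2 burnt)
Step 10: cell (3,4)='.' (+0 fires, +2 burnt)
  fire out at step 10

1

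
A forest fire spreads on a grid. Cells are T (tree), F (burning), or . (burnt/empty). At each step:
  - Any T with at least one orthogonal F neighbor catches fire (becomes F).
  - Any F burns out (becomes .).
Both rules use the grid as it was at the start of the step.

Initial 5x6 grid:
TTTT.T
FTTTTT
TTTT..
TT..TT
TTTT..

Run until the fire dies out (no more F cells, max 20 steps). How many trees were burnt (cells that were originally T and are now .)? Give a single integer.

Step 1: +3 fires, +1 burnt (F count now 3)
Step 2: +4 fires, +3 burnt (F count now 4)
Step 3: +5 fires, +4 burnt (F count now 5)
Step 4: +4 fires, +5 burnt (F count now 4)
Step 5: +2 fires, +4 burnt (F count now 2)
Step 6: +2 fires, +2 burnt (F count now 2)
Step 7: +0 fires, +2 burnt (F count now 0)
Fire out after step 7
Initially T: 22, now '.': 28
Total burnt (originally-T cells now '.'): 20

Answer: 20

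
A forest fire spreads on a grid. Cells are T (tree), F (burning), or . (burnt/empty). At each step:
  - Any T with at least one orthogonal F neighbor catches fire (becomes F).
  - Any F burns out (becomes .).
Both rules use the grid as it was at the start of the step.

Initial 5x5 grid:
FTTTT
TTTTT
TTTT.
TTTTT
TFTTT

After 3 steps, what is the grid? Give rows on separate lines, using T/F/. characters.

Step 1: 5 trees catch fire, 2 burn out
  .FTTT
  FTTTT
  TTTT.
  TFTTT
  F.FTT
Step 2: 7 trees catch fire, 5 burn out
  ..FTT
  .FTTT
  FFTT.
  F.FTT
  ...FT
Step 3: 5 trees catch fire, 7 burn out
  ...FT
  ..FTT
  ..FT.
  ...FT
  ....F

...FT
..FTT
..FT.
...FT
....F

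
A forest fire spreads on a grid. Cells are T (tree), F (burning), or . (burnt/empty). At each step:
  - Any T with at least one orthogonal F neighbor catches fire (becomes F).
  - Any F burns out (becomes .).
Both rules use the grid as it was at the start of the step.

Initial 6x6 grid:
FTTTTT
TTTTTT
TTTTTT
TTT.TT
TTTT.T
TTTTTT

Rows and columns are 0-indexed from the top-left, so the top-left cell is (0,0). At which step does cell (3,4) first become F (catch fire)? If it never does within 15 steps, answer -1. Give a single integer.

Step 1: cell (3,4)='T' (+2 fires, +1 burnt)
Step 2: cell (3,4)='T' (+3 fires, +2 burnt)
Step 3: cell (3,4)='T' (+4 fires, +3 burnt)
Step 4: cell (3,4)='T' (+5 fires, +4 burnt)
Step 5: cell (3,4)='T' (+6 fires, +5 burnt)
Step 6: cell (3,4)='T' (+4 fires, +6 burnt)
Step 7: cell (3,4)='F' (+4 fires, +4 burnt)
  -> target ignites at step 7
Step 8: cell (3,4)='.' (+2 fires, +4 burnt)
Step 9: cell (3,4)='.' (+2 fires, +2 burnt)
Step 10: cell (3,4)='.' (+1 fires, +2 burnt)
Step 11: cell (3,4)='.' (+0 fires, +1 burnt)
  fire out at step 11

7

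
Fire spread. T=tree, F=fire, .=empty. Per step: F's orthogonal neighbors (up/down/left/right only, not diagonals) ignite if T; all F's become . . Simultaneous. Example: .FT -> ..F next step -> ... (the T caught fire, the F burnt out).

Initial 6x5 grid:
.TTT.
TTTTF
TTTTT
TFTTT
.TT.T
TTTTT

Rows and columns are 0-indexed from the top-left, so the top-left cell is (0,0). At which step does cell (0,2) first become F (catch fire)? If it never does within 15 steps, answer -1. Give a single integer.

Step 1: cell (0,2)='T' (+6 fires, +2 burnt)
Step 2: cell (0,2)='T' (+10 fires, +6 burnt)
Step 3: cell (0,2)='F' (+6 fires, +10 burnt)
  -> target ignites at step 3
Step 4: cell (0,2)='.' (+2 fires, +6 burnt)
Step 5: cell (0,2)='.' (+0 fires, +2 burnt)
  fire out at step 5

3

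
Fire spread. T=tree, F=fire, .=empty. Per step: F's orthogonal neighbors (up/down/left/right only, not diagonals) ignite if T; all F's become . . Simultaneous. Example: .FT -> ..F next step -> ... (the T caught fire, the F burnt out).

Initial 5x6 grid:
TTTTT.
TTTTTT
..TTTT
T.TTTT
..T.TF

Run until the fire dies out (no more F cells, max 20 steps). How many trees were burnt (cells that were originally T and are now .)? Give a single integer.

Step 1: +2 fires, +1 burnt (F count now 2)
Step 2: +2 fires, +2 burnt (F count now 2)
Step 3: +3 fires, +2 burnt (F count now 3)
Step 4: +3 fires, +3 burnt (F count now 3)
Step 5: +4 fires, +3 burnt (F count now 4)
Step 6: +2 fires, +4 burnt (F count now 2)
Step 7: +2 fires, +2 burnt (F count now 2)
Step 8: +2 fires, +2 burnt (F count now 2)
Step 9: +1 fires, +2 burnt (F count now 1)
Step 10: +0 fires, +1 burnt (F count now 0)
Fire out after step 10
Initially T: 22, now '.': 29
Total burnt (originally-T cells now '.'): 21

Answer: 21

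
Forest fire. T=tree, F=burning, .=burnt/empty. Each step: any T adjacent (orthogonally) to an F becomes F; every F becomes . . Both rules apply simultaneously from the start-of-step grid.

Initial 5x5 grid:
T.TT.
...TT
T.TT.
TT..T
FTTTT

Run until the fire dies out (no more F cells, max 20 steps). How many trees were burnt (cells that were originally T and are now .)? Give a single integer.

Step 1: +2 fires, +1 burnt (F count now 2)
Step 2: +3 fires, +2 burnt (F count now 3)
Step 3: +1 fires, +3 burnt (F count now 1)
Step 4: +1 fires, +1 burnt (F count now 1)
Step 5: +1 fires, +1 burnt (F count now 1)
Step 6: +0 fires, +1 burnt (F count now 0)
Fire out after step 6
Initially T: 15, now '.': 18
Total burnt (originally-T cells now '.'): 8

Answer: 8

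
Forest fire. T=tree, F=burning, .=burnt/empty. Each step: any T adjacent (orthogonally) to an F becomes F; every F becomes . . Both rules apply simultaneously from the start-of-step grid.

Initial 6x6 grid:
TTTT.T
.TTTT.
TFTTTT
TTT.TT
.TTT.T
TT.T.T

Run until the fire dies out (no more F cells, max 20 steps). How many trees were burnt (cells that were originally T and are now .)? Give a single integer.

Step 1: +4 fires, +1 burnt (F count now 4)
Step 2: +6 fires, +4 burnt (F count now 6)
Step 3: +6 fires, +6 burnt (F count now 6)
Step 4: +6 fires, +6 burnt (F count now 6)
Step 5: +2 fires, +6 burnt (F count now 2)
Step 6: +1 fires, +2 burnt (F count now 1)
Step 7: +1 fires, +1 burnt (F count now 1)
Step 8: +0 fires, +1 burnt (F count now 0)
Fire out after step 8
Initially T: 27, now '.': 35
Total burnt (originally-T cells now '.'): 26

Answer: 26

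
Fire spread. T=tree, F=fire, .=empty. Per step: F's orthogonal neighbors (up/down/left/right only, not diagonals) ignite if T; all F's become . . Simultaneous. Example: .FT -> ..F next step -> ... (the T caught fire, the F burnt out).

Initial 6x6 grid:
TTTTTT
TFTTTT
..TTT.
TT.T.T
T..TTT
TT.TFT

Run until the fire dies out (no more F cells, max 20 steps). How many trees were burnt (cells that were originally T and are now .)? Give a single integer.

Step 1: +6 fires, +2 burnt (F count now 6)
Step 2: +6 fires, +6 burnt (F count now 6)
Step 3: +5 fires, +6 burnt (F count now 5)
Step 4: +3 fires, +5 burnt (F count now 3)
Step 5: +1 fires, +3 burnt (F count now 1)
Step 6: +0 fires, +1 burnt (F count now 0)
Fire out after step 6
Initially T: 26, now '.': 31
Total burnt (originally-T cells now '.'): 21

Answer: 21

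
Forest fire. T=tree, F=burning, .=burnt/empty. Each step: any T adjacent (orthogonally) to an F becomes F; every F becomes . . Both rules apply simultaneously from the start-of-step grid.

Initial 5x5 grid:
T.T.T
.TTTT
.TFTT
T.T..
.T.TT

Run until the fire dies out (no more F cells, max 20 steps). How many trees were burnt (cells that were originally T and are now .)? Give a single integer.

Answer: 10

Derivation:
Step 1: +4 fires, +1 burnt (F count now 4)
Step 2: +4 fires, +4 burnt (F count now 4)
Step 3: +1 fires, +4 burnt (F count now 1)
Step 4: +1 fires, +1 burnt (F count now 1)
Step 5: +0 fires, +1 burnt (F count now 0)
Fire out after step 5
Initially T: 15, now '.': 20
Total burnt (originally-T cells now '.'): 10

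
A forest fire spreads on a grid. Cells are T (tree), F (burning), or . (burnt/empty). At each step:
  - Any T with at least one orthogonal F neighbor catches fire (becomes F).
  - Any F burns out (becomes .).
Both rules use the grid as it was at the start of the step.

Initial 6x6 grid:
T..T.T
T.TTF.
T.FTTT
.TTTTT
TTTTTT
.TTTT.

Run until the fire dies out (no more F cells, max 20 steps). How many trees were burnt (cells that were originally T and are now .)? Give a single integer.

Step 1: +5 fires, +2 burnt (F count now 5)
Step 2: +6 fires, +5 burnt (F count now 6)
Step 3: +5 fires, +6 burnt (F count now 5)
Step 4: +5 fires, +5 burnt (F count now 5)
Step 5: +0 fires, +5 burnt (F count now 0)
Fire out after step 5
Initially T: 25, now '.': 32
Total burnt (originally-T cells now '.'): 21

Answer: 21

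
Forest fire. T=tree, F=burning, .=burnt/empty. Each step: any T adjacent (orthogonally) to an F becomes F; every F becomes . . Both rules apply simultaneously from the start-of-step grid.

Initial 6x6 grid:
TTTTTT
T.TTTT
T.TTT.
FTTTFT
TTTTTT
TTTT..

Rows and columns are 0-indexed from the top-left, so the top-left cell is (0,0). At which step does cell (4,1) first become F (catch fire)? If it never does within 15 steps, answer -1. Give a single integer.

Step 1: cell (4,1)='T' (+7 fires, +2 burnt)
Step 2: cell (4,1)='F' (+8 fires, +7 burnt)
  -> target ignites at step 2
Step 3: cell (4,1)='.' (+8 fires, +8 burnt)
Step 4: cell (4,1)='.' (+5 fires, +8 burnt)
Step 5: cell (4,1)='.' (+1 fires, +5 burnt)
Step 6: cell (4,1)='.' (+0 fires, +1 burnt)
  fire out at step 6

2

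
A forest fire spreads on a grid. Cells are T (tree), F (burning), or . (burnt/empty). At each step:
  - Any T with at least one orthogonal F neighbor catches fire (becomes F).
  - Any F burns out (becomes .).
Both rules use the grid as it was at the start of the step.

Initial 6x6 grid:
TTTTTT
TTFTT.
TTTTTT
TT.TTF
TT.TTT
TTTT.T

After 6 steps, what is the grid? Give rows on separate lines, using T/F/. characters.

Step 1: 7 trees catch fire, 2 burn out
  TTFTTT
  TF.FT.
  TTFTTF
  TT.TF.
  TT.TTF
  TTTT.T
Step 2: 10 trees catch fire, 7 burn out
  TF.FTT
  F...F.
  TF.FF.
  TT.F..
  TT.TF.
  TTTT.F
Step 3: 5 trees catch fire, 10 burn out
  F...FT
  ......
  F.....
  TF....
  TT.F..
  TTTT..
Step 4: 4 trees catch fire, 5 burn out
  .....F
  ......
  ......
  F.....
  TF....
  TTTF..
Step 5: 3 trees catch fire, 4 burn out
  ......
  ......
  ......
  ......
  F.....
  TFF...
Step 6: 1 trees catch fire, 3 burn out
  ......
  ......
  ......
  ......
  ......
  F.....

......
......
......
......
......
F.....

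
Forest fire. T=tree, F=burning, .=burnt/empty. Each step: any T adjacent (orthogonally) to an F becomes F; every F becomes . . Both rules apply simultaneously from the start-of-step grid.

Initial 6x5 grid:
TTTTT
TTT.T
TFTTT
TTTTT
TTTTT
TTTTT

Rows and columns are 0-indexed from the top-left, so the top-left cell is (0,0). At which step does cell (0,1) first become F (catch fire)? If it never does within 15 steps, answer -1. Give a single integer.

Step 1: cell (0,1)='T' (+4 fires, +1 burnt)
Step 2: cell (0,1)='F' (+7 fires, +4 burnt)
  -> target ignites at step 2
Step 3: cell (0,1)='.' (+7 fires, +7 burnt)
Step 4: cell (0,1)='.' (+6 fires, +7 burnt)
Step 5: cell (0,1)='.' (+3 fires, +6 burnt)
Step 6: cell (0,1)='.' (+1 fires, +3 burnt)
Step 7: cell (0,1)='.' (+0 fires, +1 burnt)
  fire out at step 7

2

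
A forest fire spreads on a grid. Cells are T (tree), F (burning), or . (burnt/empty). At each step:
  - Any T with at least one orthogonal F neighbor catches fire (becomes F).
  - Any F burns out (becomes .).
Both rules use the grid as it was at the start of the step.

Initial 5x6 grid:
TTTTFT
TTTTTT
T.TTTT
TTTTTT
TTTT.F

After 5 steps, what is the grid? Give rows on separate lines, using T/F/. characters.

Step 1: 4 trees catch fire, 2 burn out
  TTTF.F
  TTTTFT
  T.TTTT
  TTTTTF
  TTTT..
Step 2: 6 trees catch fire, 4 burn out
  TTF...
  TTTF.F
  T.TTFF
  TTTTF.
  TTTT..
Step 3: 4 trees catch fire, 6 burn out
  TF....
  TTF...
  T.TF..
  TTTF..
  TTTT..
Step 4: 5 trees catch fire, 4 burn out
  F.....
  TF....
  T.F...
  TTF...
  TTTF..
Step 5: 3 trees catch fire, 5 burn out
  ......
  F.....
  T.....
  TF....
  TTF...

......
F.....
T.....
TF....
TTF...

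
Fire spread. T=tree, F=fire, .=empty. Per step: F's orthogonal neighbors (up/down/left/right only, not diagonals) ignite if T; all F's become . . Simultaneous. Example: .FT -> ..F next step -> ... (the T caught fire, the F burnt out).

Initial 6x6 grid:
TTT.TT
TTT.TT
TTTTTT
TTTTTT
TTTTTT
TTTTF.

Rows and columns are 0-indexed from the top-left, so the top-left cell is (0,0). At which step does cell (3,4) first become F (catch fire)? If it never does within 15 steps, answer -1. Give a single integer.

Step 1: cell (3,4)='T' (+2 fires, +1 burnt)
Step 2: cell (3,4)='F' (+4 fires, +2 burnt)
  -> target ignites at step 2
Step 3: cell (3,4)='.' (+5 fires, +4 burnt)
Step 4: cell (3,4)='.' (+6 fires, +5 burnt)
Step 5: cell (3,4)='.' (+5 fires, +6 burnt)
Step 6: cell (3,4)='.' (+4 fires, +5 burnt)
Step 7: cell (3,4)='.' (+3 fires, +4 burnt)
Step 8: cell (3,4)='.' (+2 fires, +3 burnt)
Step 9: cell (3,4)='.' (+1 fires, +2 burnt)
Step 10: cell (3,4)='.' (+0 fires, +1 burnt)
  fire out at step 10

2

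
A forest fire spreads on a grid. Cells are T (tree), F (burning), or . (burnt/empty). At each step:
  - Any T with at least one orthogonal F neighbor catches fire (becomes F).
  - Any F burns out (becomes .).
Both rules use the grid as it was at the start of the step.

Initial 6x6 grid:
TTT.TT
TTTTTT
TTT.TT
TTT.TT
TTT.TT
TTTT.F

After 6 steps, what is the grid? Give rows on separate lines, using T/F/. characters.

Step 1: 1 trees catch fire, 1 burn out
  TTT.TT
  TTTTTT
  TTT.TT
  TTT.TT
  TTT.TF
  TTTT..
Step 2: 2 trees catch fire, 1 burn out
  TTT.TT
  TTTTTT
  TTT.TT
  TTT.TF
  TTT.F.
  TTTT..
Step 3: 2 trees catch fire, 2 burn out
  TTT.TT
  TTTTTT
  TTT.TF
  TTT.F.
  TTT...
  TTTT..
Step 4: 2 trees catch fire, 2 burn out
  TTT.TT
  TTTTTF
  TTT.F.
  TTT...
  TTT...
  TTTT..
Step 5: 2 trees catch fire, 2 burn out
  TTT.TF
  TTTTF.
  TTT...
  TTT...
  TTT...
  TTTT..
Step 6: 2 trees catch fire, 2 burn out
  TTT.F.
  TTTF..
  TTT...
  TTT...
  TTT...
  TTTT..

TTT.F.
TTTF..
TTT...
TTT...
TTT...
TTTT..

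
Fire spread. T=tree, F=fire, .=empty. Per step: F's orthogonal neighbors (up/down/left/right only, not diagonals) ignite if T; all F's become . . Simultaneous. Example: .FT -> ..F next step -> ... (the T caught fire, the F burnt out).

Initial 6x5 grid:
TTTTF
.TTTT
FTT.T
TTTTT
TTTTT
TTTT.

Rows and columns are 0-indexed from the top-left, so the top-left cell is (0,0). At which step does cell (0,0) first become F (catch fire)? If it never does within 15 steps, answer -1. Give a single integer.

Step 1: cell (0,0)='T' (+4 fires, +2 burnt)
Step 2: cell (0,0)='T' (+7 fires, +4 burnt)
Step 3: cell (0,0)='T' (+6 fires, +7 burnt)
Step 4: cell (0,0)='F' (+5 fires, +6 burnt)
  -> target ignites at step 4
Step 5: cell (0,0)='.' (+2 fires, +5 burnt)
Step 6: cell (0,0)='.' (+1 fires, +2 burnt)
Step 7: cell (0,0)='.' (+0 fires, +1 burnt)
  fire out at step 7

4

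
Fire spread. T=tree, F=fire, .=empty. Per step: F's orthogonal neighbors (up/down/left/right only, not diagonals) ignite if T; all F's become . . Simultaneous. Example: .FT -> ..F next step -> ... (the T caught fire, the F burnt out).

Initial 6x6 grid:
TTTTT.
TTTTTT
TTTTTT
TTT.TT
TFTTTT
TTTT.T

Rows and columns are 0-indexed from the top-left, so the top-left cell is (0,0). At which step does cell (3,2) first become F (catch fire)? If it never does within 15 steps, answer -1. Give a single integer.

Step 1: cell (3,2)='T' (+4 fires, +1 burnt)
Step 2: cell (3,2)='F' (+6 fires, +4 burnt)
  -> target ignites at step 2
Step 3: cell (3,2)='.' (+5 fires, +6 burnt)
Step 4: cell (3,2)='.' (+6 fires, +5 burnt)
Step 5: cell (3,2)='.' (+6 fires, +6 burnt)
Step 6: cell (3,2)='.' (+3 fires, +6 burnt)
Step 7: cell (3,2)='.' (+2 fires, +3 burnt)
Step 8: cell (3,2)='.' (+0 fires, +2 burnt)
  fire out at step 8

2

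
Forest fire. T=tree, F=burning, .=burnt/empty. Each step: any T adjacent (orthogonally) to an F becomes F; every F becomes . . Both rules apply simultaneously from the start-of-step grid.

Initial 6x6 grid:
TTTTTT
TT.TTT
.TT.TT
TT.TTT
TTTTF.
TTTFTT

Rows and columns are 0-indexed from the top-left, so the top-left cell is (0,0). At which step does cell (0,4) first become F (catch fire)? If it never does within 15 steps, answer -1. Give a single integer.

Step 1: cell (0,4)='T' (+4 fires, +2 burnt)
Step 2: cell (0,4)='T' (+6 fires, +4 burnt)
Step 3: cell (0,4)='T' (+4 fires, +6 burnt)
Step 4: cell (0,4)='F' (+5 fires, +4 burnt)
  -> target ignites at step 4
Step 5: cell (0,4)='.' (+4 fires, +5 burnt)
Step 6: cell (0,4)='.' (+3 fires, +4 burnt)
Step 7: cell (0,4)='.' (+2 fires, +3 burnt)
Step 8: cell (0,4)='.' (+1 fires, +2 burnt)
Step 9: cell (0,4)='.' (+0 fires, +1 burnt)
  fire out at step 9

4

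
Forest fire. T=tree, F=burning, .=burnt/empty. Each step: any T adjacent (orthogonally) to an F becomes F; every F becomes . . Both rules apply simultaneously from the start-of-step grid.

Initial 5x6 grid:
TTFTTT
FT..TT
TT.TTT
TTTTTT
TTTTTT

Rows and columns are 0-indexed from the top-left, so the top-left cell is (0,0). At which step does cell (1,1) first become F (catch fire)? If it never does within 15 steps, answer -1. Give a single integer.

Step 1: cell (1,1)='F' (+5 fires, +2 burnt)
  -> target ignites at step 1
Step 2: cell (1,1)='.' (+3 fires, +5 burnt)
Step 3: cell (1,1)='.' (+4 fires, +3 burnt)
Step 4: cell (1,1)='.' (+4 fires, +4 burnt)
Step 5: cell (1,1)='.' (+5 fires, +4 burnt)
Step 6: cell (1,1)='.' (+3 fires, +5 burnt)
Step 7: cell (1,1)='.' (+1 fires, +3 burnt)
Step 8: cell (1,1)='.' (+0 fires, +1 burnt)
  fire out at step 8

1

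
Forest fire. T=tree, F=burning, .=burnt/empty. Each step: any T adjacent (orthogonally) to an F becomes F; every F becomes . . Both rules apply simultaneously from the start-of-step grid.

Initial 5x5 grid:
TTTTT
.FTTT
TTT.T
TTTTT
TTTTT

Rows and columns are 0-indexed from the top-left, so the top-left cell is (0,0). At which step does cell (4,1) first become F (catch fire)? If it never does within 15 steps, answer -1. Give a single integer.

Step 1: cell (4,1)='T' (+3 fires, +1 burnt)
Step 2: cell (4,1)='T' (+6 fires, +3 burnt)
Step 3: cell (4,1)='F' (+5 fires, +6 burnt)
  -> target ignites at step 3
Step 4: cell (4,1)='.' (+5 fires, +5 burnt)
Step 5: cell (4,1)='.' (+2 fires, +5 burnt)
Step 6: cell (4,1)='.' (+1 fires, +2 burnt)
Step 7: cell (4,1)='.' (+0 fires, +1 burnt)
  fire out at step 7

3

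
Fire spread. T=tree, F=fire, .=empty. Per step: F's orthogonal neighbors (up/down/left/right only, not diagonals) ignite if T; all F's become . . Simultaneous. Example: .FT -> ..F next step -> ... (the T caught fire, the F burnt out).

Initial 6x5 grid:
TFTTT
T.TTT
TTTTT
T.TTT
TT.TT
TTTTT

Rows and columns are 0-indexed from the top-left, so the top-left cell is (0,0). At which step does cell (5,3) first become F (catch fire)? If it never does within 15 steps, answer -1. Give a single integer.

Step 1: cell (5,3)='T' (+2 fires, +1 burnt)
Step 2: cell (5,3)='T' (+3 fires, +2 burnt)
Step 3: cell (5,3)='T' (+4 fires, +3 burnt)
Step 4: cell (5,3)='T' (+5 fires, +4 burnt)
Step 5: cell (5,3)='T' (+3 fires, +5 burnt)
Step 6: cell (5,3)='T' (+4 fires, +3 burnt)
Step 7: cell (5,3)='F' (+3 fires, +4 burnt)
  -> target ignites at step 7
Step 8: cell (5,3)='.' (+2 fires, +3 burnt)
Step 9: cell (5,3)='.' (+0 fires, +2 burnt)
  fire out at step 9

7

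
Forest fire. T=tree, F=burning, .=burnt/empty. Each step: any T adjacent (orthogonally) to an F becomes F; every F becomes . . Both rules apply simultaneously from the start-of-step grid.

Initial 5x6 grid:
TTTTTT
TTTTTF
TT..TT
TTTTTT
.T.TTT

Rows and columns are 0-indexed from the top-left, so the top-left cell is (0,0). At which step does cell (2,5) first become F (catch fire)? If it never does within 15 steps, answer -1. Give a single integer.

Step 1: cell (2,5)='F' (+3 fires, +1 burnt)
  -> target ignites at step 1
Step 2: cell (2,5)='.' (+4 fires, +3 burnt)
Step 3: cell (2,5)='.' (+4 fires, +4 burnt)
Step 4: cell (2,5)='.' (+4 fires, +4 burnt)
Step 5: cell (2,5)='.' (+5 fires, +4 burnt)
Step 6: cell (2,5)='.' (+3 fires, +5 burnt)
Step 7: cell (2,5)='.' (+2 fires, +3 burnt)
Step 8: cell (2,5)='.' (+0 fires, +2 burnt)
  fire out at step 8

1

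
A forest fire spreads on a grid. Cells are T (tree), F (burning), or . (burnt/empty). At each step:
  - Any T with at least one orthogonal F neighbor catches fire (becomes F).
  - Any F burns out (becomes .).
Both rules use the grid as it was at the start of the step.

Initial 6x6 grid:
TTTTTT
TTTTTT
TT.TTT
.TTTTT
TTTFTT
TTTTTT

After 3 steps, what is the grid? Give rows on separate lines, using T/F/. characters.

Step 1: 4 trees catch fire, 1 burn out
  TTTTTT
  TTTTTT
  TT.TTT
  .TTFTT
  TTF.FT
  TTTFTT
Step 2: 7 trees catch fire, 4 burn out
  TTTTTT
  TTTTTT
  TT.FTT
  .TF.FT
  TF...F
  TTF.FT
Step 3: 7 trees catch fire, 7 burn out
  TTTTTT
  TTTFTT
  TT..FT
  .F...F
  F.....
  TF...F

TTTTTT
TTTFTT
TT..FT
.F...F
F.....
TF...F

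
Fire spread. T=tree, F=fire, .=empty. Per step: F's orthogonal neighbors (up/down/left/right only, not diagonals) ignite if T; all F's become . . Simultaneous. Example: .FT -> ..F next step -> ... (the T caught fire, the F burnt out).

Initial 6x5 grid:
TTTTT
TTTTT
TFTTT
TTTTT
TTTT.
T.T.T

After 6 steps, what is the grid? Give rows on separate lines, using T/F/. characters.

Step 1: 4 trees catch fire, 1 burn out
  TTTTT
  TFTTT
  F.FTT
  TFTTT
  TTTT.
  T.T.T
Step 2: 7 trees catch fire, 4 burn out
  TFTTT
  F.FTT
  ...FT
  F.FTT
  TFTT.
  T.T.T
Step 3: 7 trees catch fire, 7 burn out
  F.FTT
  ...FT
  ....F
  ...FT
  F.FT.
  T.T.T
Step 4: 6 trees catch fire, 7 burn out
  ...FT
  ....F
  .....
  ....F
  ...F.
  F.F.T
Step 5: 1 trees catch fire, 6 burn out
  ....F
  .....
  .....
  .....
  .....
  ....T
Step 6: 0 trees catch fire, 1 burn out
  .....
  .....
  .....
  .....
  .....
  ....T

.....
.....
.....
.....
.....
....T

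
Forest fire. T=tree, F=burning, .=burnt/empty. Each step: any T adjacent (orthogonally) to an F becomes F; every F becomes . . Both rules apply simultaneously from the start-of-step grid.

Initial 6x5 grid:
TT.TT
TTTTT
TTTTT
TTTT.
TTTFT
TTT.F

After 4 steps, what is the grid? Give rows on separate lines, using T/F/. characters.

Step 1: 3 trees catch fire, 2 burn out
  TT.TT
  TTTTT
  TTTTT
  TTTF.
  TTF.F
  TTT..
Step 2: 4 trees catch fire, 3 burn out
  TT.TT
  TTTTT
  TTTFT
  TTF..
  TF...
  TTF..
Step 3: 6 trees catch fire, 4 burn out
  TT.TT
  TTTFT
  TTF.F
  TF...
  F....
  TF...
Step 4: 6 trees catch fire, 6 burn out
  TT.FT
  TTF.F
  TF...
  F....
  .....
  F....

TT.FT
TTF.F
TF...
F....
.....
F....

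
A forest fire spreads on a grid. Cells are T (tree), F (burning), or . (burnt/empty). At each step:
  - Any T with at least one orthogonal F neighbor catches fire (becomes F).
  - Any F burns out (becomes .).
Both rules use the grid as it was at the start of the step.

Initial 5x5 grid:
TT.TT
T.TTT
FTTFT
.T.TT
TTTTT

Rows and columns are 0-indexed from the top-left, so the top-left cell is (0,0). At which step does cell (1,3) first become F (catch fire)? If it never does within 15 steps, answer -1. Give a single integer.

Step 1: cell (1,3)='F' (+6 fires, +2 burnt)
  -> target ignites at step 1
Step 2: cell (1,3)='.' (+7 fires, +6 burnt)
Step 3: cell (1,3)='.' (+5 fires, +7 burnt)
Step 4: cell (1,3)='.' (+1 fires, +5 burnt)
Step 5: cell (1,3)='.' (+0 fires, +1 burnt)
  fire out at step 5

1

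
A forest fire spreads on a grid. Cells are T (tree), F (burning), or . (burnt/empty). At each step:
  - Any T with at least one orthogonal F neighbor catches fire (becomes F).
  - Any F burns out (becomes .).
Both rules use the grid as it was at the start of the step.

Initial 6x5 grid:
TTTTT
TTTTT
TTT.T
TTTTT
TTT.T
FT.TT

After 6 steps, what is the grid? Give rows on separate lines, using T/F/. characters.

Step 1: 2 trees catch fire, 1 burn out
  TTTTT
  TTTTT
  TTT.T
  TTTTT
  FTT.T
  .F.TT
Step 2: 2 trees catch fire, 2 burn out
  TTTTT
  TTTTT
  TTT.T
  FTTTT
  .FT.T
  ...TT
Step 3: 3 trees catch fire, 2 burn out
  TTTTT
  TTTTT
  FTT.T
  .FTTT
  ..F.T
  ...TT
Step 4: 3 trees catch fire, 3 burn out
  TTTTT
  FTTTT
  .FT.T
  ..FTT
  ....T
  ...TT
Step 5: 4 trees catch fire, 3 burn out
  FTTTT
  .FTTT
  ..F.T
  ...FT
  ....T
  ...TT
Step 6: 3 trees catch fire, 4 burn out
  .FTTT
  ..FTT
  ....T
  ....F
  ....T
  ...TT

.FTTT
..FTT
....T
....F
....T
...TT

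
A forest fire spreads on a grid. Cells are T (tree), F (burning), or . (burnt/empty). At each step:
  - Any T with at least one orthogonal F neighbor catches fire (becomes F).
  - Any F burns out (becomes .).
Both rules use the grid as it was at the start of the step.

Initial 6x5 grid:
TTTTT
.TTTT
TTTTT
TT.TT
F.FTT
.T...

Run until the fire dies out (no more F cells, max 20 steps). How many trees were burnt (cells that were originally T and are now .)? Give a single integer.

Step 1: +2 fires, +2 burnt (F count now 2)
Step 2: +4 fires, +2 burnt (F count now 4)
Step 3: +3 fires, +4 burnt (F count now 3)
Step 4: +4 fires, +3 burnt (F count now 4)
Step 5: +4 fires, +4 burnt (F count now 4)
Step 6: +3 fires, +4 burnt (F count now 3)
Step 7: +0 fires, +3 burnt (F count now 0)
Fire out after step 7
Initially T: 21, now '.': 29
Total burnt (originally-T cells now '.'): 20

Answer: 20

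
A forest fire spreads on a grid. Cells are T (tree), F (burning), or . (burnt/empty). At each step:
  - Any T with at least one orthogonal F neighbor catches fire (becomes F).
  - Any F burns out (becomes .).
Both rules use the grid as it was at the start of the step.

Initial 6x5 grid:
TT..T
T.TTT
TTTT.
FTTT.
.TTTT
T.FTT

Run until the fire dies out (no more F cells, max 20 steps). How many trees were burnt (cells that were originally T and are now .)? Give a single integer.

Step 1: +4 fires, +2 burnt (F count now 4)
Step 2: +6 fires, +4 burnt (F count now 6)
Step 3: +4 fires, +6 burnt (F count now 4)
Step 4: +3 fires, +4 burnt (F count now 3)
Step 5: +1 fires, +3 burnt (F count now 1)
Step 6: +1 fires, +1 burnt (F count now 1)
Step 7: +1 fires, +1 burnt (F count now 1)
Step 8: +0 fires, +1 burnt (F count now 0)
Fire out after step 8
Initially T: 21, now '.': 29
Total burnt (originally-T cells now '.'): 20

Answer: 20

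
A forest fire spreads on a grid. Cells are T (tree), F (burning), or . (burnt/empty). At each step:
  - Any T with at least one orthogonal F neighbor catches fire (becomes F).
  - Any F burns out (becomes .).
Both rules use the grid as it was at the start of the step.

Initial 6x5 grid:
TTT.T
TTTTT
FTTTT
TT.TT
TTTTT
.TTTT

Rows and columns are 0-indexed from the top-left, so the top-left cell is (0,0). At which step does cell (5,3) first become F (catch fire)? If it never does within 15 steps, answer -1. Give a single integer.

Step 1: cell (5,3)='T' (+3 fires, +1 burnt)
Step 2: cell (5,3)='T' (+5 fires, +3 burnt)
Step 3: cell (5,3)='T' (+4 fires, +5 burnt)
Step 4: cell (5,3)='T' (+6 fires, +4 burnt)
Step 5: cell (5,3)='T' (+4 fires, +6 burnt)
Step 6: cell (5,3)='F' (+3 fires, +4 burnt)
  -> target ignites at step 6
Step 7: cell (5,3)='.' (+1 fires, +3 burnt)
Step 8: cell (5,3)='.' (+0 fires, +1 burnt)
  fire out at step 8

6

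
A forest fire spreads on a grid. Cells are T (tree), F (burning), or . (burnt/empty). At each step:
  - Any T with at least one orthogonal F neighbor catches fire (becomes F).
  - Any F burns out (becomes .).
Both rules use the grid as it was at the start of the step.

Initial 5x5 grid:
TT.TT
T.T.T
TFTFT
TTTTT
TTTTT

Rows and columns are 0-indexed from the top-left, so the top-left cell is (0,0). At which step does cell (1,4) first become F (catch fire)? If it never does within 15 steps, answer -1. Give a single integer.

Step 1: cell (1,4)='T' (+5 fires, +2 burnt)
Step 2: cell (1,4)='F' (+8 fires, +5 burnt)
  -> target ignites at step 2
Step 3: cell (1,4)='.' (+5 fires, +8 burnt)
Step 4: cell (1,4)='.' (+2 fires, +5 burnt)
Step 5: cell (1,4)='.' (+0 fires, +2 burnt)
  fire out at step 5

2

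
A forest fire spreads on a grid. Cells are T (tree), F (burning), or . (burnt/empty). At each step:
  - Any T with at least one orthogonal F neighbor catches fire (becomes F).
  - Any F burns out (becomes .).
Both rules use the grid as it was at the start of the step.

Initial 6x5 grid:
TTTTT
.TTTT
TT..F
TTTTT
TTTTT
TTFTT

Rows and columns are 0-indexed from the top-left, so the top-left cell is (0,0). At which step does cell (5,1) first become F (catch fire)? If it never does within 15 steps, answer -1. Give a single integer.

Step 1: cell (5,1)='F' (+5 fires, +2 burnt)
  -> target ignites at step 1
Step 2: cell (5,1)='.' (+9 fires, +5 burnt)
Step 3: cell (5,1)='.' (+4 fires, +9 burnt)
Step 4: cell (5,1)='.' (+4 fires, +4 burnt)
Step 5: cell (5,1)='.' (+2 fires, +4 burnt)
Step 6: cell (5,1)='.' (+1 fires, +2 burnt)
Step 7: cell (5,1)='.' (+0 fires, +1 burnt)
  fire out at step 7

1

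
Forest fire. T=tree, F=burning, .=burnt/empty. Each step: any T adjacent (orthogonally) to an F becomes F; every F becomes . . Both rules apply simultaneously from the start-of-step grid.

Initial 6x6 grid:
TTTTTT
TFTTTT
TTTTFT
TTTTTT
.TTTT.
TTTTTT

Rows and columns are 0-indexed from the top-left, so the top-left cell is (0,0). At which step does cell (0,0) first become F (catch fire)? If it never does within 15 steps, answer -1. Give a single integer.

Step 1: cell (0,0)='T' (+8 fires, +2 burnt)
Step 2: cell (0,0)='F' (+11 fires, +8 burnt)
  -> target ignites at step 2
Step 3: cell (0,0)='.' (+7 fires, +11 burnt)
Step 4: cell (0,0)='.' (+4 fires, +7 burnt)
Step 5: cell (0,0)='.' (+2 fires, +4 burnt)
Step 6: cell (0,0)='.' (+0 fires, +2 burnt)
  fire out at step 6

2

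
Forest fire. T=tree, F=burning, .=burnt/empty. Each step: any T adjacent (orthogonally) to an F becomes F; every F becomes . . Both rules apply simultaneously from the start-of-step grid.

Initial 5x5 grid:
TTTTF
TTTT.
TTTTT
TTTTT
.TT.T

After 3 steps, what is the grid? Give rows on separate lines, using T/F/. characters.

Step 1: 1 trees catch fire, 1 burn out
  TTTF.
  TTTT.
  TTTTT
  TTTTT
  .TT.T
Step 2: 2 trees catch fire, 1 burn out
  TTF..
  TTTF.
  TTTTT
  TTTTT
  .TT.T
Step 3: 3 trees catch fire, 2 burn out
  TF...
  TTF..
  TTTFT
  TTTTT
  .TT.T

TF...
TTF..
TTTFT
TTTTT
.TT.T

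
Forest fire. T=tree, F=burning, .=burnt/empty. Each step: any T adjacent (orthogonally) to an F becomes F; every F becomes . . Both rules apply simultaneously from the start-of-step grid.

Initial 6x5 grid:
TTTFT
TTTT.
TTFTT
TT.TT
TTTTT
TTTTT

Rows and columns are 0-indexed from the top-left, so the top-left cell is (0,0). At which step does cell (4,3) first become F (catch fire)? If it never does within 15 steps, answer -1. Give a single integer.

Step 1: cell (4,3)='T' (+6 fires, +2 burnt)
Step 2: cell (4,3)='T' (+6 fires, +6 burnt)
Step 3: cell (4,3)='F' (+6 fires, +6 burnt)
  -> target ignites at step 3
Step 4: cell (4,3)='.' (+5 fires, +6 burnt)
Step 5: cell (4,3)='.' (+3 fires, +5 burnt)
Step 6: cell (4,3)='.' (+0 fires, +3 burnt)
  fire out at step 6

3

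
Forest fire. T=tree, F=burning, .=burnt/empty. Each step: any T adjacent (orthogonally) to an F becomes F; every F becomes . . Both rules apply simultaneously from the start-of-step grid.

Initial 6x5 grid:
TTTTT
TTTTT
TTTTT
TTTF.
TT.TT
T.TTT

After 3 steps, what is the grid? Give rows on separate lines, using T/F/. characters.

Step 1: 3 trees catch fire, 1 burn out
  TTTTT
  TTTTT
  TTTFT
  TTF..
  TT.FT
  T.TTT
Step 2: 6 trees catch fire, 3 burn out
  TTTTT
  TTTFT
  TTF.F
  TF...
  TT..F
  T.TFT
Step 3: 8 trees catch fire, 6 burn out
  TTTFT
  TTF.F
  TF...
  F....
  TF...
  T.F.F

TTTFT
TTF.F
TF...
F....
TF...
T.F.F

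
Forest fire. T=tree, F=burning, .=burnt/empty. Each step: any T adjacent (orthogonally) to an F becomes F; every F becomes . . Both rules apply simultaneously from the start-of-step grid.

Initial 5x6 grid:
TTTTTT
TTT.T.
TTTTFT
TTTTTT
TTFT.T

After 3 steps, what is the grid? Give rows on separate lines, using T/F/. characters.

Step 1: 7 trees catch fire, 2 burn out
  TTTTTT
  TTT.F.
  TTTF.F
  TTFTFT
  TF.F.T
Step 2: 6 trees catch fire, 7 burn out
  TTTTFT
  TTT...
  TTF...
  TF.F.F
  F....T
Step 3: 6 trees catch fire, 6 burn out
  TTTF.F
  TTF...
  TF....
  F.....
  .....F

TTTF.F
TTF...
TF....
F.....
.....F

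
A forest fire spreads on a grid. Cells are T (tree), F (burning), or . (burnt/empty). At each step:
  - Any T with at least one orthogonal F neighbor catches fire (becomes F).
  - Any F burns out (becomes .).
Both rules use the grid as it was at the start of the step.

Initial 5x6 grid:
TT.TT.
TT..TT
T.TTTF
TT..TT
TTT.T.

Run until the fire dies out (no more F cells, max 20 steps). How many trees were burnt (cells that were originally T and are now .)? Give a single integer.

Answer: 10

Derivation:
Step 1: +3 fires, +1 burnt (F count now 3)
Step 2: +3 fires, +3 burnt (F count now 3)
Step 3: +3 fires, +3 burnt (F count now 3)
Step 4: +1 fires, +3 burnt (F count now 1)
Step 5: +0 fires, +1 burnt (F count now 0)
Fire out after step 5
Initially T: 20, now '.': 20
Total burnt (originally-T cells now '.'): 10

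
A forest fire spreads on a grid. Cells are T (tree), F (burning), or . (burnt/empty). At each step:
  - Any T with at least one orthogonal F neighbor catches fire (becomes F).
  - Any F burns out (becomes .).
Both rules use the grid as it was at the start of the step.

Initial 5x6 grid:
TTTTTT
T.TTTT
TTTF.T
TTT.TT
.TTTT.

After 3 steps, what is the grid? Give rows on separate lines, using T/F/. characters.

Step 1: 2 trees catch fire, 1 burn out
  TTTTTT
  T.TFTT
  TTF..T
  TTT.TT
  .TTTT.
Step 2: 5 trees catch fire, 2 burn out
  TTTFTT
  T.F.FT
  TF...T
  TTF.TT
  .TTTT.
Step 3: 6 trees catch fire, 5 burn out
  TTF.FT
  T....F
  F....T
  TF..TT
  .TFTT.

TTF.FT
T....F
F....T
TF..TT
.TFTT.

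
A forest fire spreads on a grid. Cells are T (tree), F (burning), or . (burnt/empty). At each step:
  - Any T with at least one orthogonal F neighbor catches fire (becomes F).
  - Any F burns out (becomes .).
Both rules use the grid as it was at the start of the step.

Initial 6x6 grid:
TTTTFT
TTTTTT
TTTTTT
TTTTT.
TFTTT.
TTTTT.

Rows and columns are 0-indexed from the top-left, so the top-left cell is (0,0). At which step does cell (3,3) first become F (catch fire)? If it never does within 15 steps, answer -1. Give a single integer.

Step 1: cell (3,3)='T' (+7 fires, +2 burnt)
Step 2: cell (3,3)='T' (+10 fires, +7 burnt)
Step 3: cell (3,3)='F' (+11 fires, +10 burnt)
  -> target ignites at step 3
Step 4: cell (3,3)='.' (+3 fires, +11 burnt)
Step 5: cell (3,3)='.' (+0 fires, +3 burnt)
  fire out at step 5

3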